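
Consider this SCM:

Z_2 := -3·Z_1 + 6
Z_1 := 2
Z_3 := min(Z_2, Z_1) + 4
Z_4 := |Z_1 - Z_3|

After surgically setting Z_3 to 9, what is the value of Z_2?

Under do(Z_3=9), the mechanism Z_3 := min(Z_2, Z_1) + 4 is discarded; Z_3 is fixed at 9.
Since Z_2 is not a descendant of the intervened variable, it is unaffected.
Z_2 = -3·Z_1 + 6  [with Z_1=2]  = 0

0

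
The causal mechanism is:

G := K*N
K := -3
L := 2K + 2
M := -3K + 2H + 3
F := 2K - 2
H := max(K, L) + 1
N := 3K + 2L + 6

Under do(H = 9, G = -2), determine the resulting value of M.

Under do(H = 9, G = -2), each intervened variable's structural equation is replaced by its fixed value.
M = -3K + 2H + 3  [with K=-3, H=9]  = 30

30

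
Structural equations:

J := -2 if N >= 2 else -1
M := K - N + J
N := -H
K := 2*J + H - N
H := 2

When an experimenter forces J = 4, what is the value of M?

18

do(J=4) replaces the equation J := -2 if N >= 2 else -1 with the constant J = 4.
N = -H  [with H=2]  = -2
K = 2*J + H - N  [with J=4, H=2, N=-2]  = 12
M = K - N + J  [with K=12, N=-2, J=4]  = 18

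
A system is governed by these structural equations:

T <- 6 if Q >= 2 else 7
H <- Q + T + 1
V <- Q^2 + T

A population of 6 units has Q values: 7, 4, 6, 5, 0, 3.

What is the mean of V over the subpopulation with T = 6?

33

E[V|T=6] averages over only the 5 units with T=6 (Q = 7, 4, 6, 5, 3): V = 55, 22, 42, 31, 15, mean 33.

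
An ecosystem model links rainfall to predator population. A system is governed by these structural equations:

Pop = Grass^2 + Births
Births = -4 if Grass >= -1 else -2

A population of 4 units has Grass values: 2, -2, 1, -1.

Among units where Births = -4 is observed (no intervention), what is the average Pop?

Observing Births=-4 restricts to units where Births's equation naturally yields -4: Grass ∈ {2, 1, -1}. In that subpopulation Pop = 0, -3, -3, mean -2.

-2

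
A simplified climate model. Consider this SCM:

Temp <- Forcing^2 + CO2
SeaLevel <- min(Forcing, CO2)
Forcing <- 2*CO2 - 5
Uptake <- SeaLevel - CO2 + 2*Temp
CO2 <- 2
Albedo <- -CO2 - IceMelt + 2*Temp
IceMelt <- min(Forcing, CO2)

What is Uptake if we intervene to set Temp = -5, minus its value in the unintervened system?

The intervention breaks the incoming arrows to Temp: Temp <- Forcing^2 + CO2 no longer applies, and Temp = -5.
Forcing = 2*CO2 - 5  [with CO2=2]  = -1
SeaLevel = min(Forcing, CO2)  [with Forcing=-1, CO2=2]  = -1
Uptake = SeaLevel - CO2 + 2*Temp  [with SeaLevel=-1, CO2=2, Temp=-5]  = -13
Without intervention: Forcing = 2*CO2 - 5  [with CO2=2]  = -1; Temp = Forcing^2 + CO2  [with Forcing=-1, CO2=2]  = 3; SeaLevel = min(Forcing, CO2)  [with Forcing=-1, CO2=2]  = -1; Uptake = SeaLevel - CO2 + 2*Temp  [with SeaLevel=-1, CO2=2, Temp=3]  = 3.
Change = -13 − 3 = -16.

-16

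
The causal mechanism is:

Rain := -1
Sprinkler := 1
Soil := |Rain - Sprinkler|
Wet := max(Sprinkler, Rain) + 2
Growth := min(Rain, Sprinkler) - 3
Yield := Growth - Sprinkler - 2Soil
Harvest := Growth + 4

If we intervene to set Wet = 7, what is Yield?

Under do(Wet=7), the mechanism Wet := max(Sprinkler, Rain) + 2 is discarded; Wet is fixed at 7.
Since Yield is not a descendant of the intervened variable, it is unaffected.
Soil = |Rain - Sprinkler|  [with Rain=-1, Sprinkler=1]  = 2
Growth = min(Rain, Sprinkler) - 3  [with Rain=-1, Sprinkler=1]  = -4
Yield = Growth - Sprinkler - 2Soil  [with Growth=-4, Sprinkler=1, Soil=2]  = -9

-9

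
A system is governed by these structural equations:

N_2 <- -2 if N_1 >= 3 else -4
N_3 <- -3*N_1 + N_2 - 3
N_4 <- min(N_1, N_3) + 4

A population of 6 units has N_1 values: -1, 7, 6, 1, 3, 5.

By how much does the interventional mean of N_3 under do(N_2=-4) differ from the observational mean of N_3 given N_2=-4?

Under do(N_2=-4), N_2's equation is replaced by N_2=-4 for every unit. Per-unit N_3: -4, -28, -25, -10, -16, -22. Mean = -17.5.
Conditioning on N_2=-4 selects the 2 unit(s) with N_1 ∈ {-1, 1}. Their N_3 values: -4, -10. Mean = -7.
Difference = -17.5 − (-7) = -10.5.

-10.5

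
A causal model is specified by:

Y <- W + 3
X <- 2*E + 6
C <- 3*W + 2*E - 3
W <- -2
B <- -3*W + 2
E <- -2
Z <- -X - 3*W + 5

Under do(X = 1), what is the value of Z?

The intervention breaks the incoming arrows to X: X <- 2*E + 6 no longer applies, and X = 1.
Z = -X - 3*W + 5  [with X=1, W=-2]  = 10

10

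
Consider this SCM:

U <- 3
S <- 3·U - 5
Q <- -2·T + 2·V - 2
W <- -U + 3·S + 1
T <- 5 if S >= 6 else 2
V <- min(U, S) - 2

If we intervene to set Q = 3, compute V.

1

do(Q=3) replaces the equation Q <- -2·T + 2·V - 2 with the constant Q = 3.
V is not downstream of the intervention, so its value is determined by the original equations.
S = 3·U - 5  [with U=3]  = 4
V = min(U, S) - 2  [with U=3, S=4]  = 1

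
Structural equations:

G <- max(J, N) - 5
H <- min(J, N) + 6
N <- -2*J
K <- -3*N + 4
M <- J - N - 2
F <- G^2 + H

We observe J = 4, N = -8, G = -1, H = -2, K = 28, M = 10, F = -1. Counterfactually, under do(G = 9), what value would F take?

79

The intervention breaks the incoming arrows to G: G <- max(J, N) - 5 no longer applies, and G = 9.
N = -2*J  [with J=4]  = -8
H = min(J, N) + 6  [with J=4, N=-8]  = -2
F = G^2 + H  [with G=9, H=-2]  = 79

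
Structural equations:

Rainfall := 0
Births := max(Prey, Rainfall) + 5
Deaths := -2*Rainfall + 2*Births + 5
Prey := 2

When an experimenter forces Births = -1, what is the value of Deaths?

The intervention breaks the incoming arrows to Births: Births := max(Prey, Rainfall) + 5 no longer applies, and Births = -1.
Deaths = -2*Rainfall + 2*Births + 5  [with Rainfall=0, Births=-1]  = 3

3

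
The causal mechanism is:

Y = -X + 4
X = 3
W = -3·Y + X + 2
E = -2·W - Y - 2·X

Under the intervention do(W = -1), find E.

The intervention breaks the incoming arrows to W: W = -3·Y + X + 2 no longer applies, and W = -1.
Y = -X + 4  [with X=3]  = 1
E = -2·W - Y - 2·X  [with W=-1, Y=1, X=3]  = -5

-5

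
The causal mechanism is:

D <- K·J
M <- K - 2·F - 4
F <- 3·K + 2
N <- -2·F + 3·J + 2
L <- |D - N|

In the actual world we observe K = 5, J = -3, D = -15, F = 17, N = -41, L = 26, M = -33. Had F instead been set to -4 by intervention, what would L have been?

Under do(F=-4), the mechanism F <- 3·K + 2 is discarded; F is fixed at -4.
D = K·J  [with K=5, J=-3]  = -15
N = -2·F + 3·J + 2  [with F=-4, J=-3]  = 1
L = |D - N|  [with D=-15, N=1]  = 16

16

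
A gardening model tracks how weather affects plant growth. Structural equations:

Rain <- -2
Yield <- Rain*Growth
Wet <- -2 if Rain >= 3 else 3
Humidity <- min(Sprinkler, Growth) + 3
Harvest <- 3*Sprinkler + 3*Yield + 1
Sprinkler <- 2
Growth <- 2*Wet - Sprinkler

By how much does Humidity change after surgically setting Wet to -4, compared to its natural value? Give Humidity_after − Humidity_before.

do(Wet=-4) replaces the equation Wet <- -2 if Rain >= 3 else 3 with the constant Wet = -4.
Growth = 2*Wet - Sprinkler  [with Wet=-4, Sprinkler=2]  = -10
Humidity = min(Sprinkler, Growth) + 3  [with Sprinkler=2, Growth=-10]  = -7
Without intervention: Wet = -2 if Rain >= 3 else 3  [with Rain=-2]  = 3; Growth = 2*Wet - Sprinkler  [with Wet=3, Sprinkler=2]  = 4; Humidity = min(Sprinkler, Growth) + 3  [with Sprinkler=2, Growth=4]  = 5.
Change = -7 − 5 = -12.

-12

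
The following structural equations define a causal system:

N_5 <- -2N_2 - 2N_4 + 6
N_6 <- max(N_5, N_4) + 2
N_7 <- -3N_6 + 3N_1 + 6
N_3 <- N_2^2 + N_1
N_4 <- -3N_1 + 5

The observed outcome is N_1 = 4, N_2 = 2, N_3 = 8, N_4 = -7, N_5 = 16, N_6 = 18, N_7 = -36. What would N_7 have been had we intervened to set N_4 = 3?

The intervention breaks the incoming arrows to N_4: N_4 <- -3N_1 + 5 no longer applies, and N_4 = 3.
N_5 = -2N_2 - 2N_4 + 6  [with N_2=2, N_4=3]  = -4
N_6 = max(N_5, N_4) + 2  [with N_5=-4, N_4=3]  = 5
N_7 = -3N_6 + 3N_1 + 6  [with N_6=5, N_1=4]  = 3

3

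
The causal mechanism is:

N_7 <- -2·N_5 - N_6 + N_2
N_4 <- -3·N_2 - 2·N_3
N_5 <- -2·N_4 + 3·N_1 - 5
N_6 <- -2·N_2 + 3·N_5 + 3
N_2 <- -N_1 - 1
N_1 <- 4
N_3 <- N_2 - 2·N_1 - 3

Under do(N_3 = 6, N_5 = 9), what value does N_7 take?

Under do(N_3 = 6, N_5 = 9), each intervened variable's structural equation is replaced by its fixed value.
N_2 = -N_1 - 1  [with N_1=4]  = -5
N_6 = -2·N_2 + 3·N_5 + 3  [with N_2=-5, N_5=9]  = 40
N_7 = -2·N_5 - N_6 + N_2  [with N_5=9, N_6=40, N_2=-5]  = -63

-63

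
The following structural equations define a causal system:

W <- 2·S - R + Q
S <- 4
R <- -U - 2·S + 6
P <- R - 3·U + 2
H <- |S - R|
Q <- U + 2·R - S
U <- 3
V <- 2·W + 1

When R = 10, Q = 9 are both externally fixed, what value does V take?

15

The joint intervention fixes R = 10, Q = 9, removing each variable's own equation.
W = 2·S - R + Q  [with S=4, R=10, Q=9]  = 7
V = 2·W + 1  [with W=7]  = 15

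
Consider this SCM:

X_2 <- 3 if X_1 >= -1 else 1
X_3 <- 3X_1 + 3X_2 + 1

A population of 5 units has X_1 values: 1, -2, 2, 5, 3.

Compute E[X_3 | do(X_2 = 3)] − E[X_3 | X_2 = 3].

The intervention sets X_2=3 in all 5 units regardless of X_1. Recomputing X_3 per unit gives 13, 4, 16, 25, 19; average 15.4.
Observing X_2=3 restricts to units where X_2's equation naturally yields 3: X_1 ∈ {1, 2, 5, 3}. In that subpopulation X_3 = 13, 16, 25, 19, mean 18.25.
Difference = 15.4 − 18.25 = -2.85.

-2.85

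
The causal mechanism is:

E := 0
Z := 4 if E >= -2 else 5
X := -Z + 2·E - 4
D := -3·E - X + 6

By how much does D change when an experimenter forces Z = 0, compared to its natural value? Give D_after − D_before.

Under do(Z=0), the mechanism Z := 4 if E >= -2 else 5 is discarded; Z is fixed at 0.
X = -Z + 2·E - 4  [with Z=0, E=0]  = -4
D = -3·E - X + 6  [with E=0, X=-4]  = 10
Without intervention: Z = 4 if E >= -2 else 5  [with E=0]  = 4; X = -Z + 2·E - 4  [with Z=4, E=0]  = -8; D = -3·E - X + 6  [with E=0, X=-8]  = 14.
Change = 10 − 14 = -4.

-4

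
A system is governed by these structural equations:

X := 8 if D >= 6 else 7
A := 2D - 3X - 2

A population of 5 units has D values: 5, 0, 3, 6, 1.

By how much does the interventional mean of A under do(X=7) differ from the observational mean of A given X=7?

1.5

do(X=7) breaks X's dependence on D. With X=7 fixed, A across the units is -13, -23, -17, -11, -21, mean -17.
Observing X=7 restricts to units where X's equation naturally yields 7: D ∈ {5, 0, 3, 1}. In that subpopulation A = -13, -23, -17, -21, mean -18.5.
Difference = -17 − (-18.5) = 1.5.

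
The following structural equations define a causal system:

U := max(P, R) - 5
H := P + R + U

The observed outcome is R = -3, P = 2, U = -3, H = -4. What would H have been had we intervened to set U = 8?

7

The intervention breaks the incoming arrows to U: U := max(P, R) - 5 no longer applies, and U = 8.
H = P + R + U  [with P=2, R=-3, U=8]  = 7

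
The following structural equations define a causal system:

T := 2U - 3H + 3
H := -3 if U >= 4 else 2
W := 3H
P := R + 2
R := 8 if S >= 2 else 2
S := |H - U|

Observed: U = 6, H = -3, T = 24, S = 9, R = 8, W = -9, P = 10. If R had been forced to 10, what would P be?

Under do(R=10), the mechanism R := 8 if S >= 2 else 2 is discarded; R is fixed at 10.
P = R + 2  [with R=10]  = 12

12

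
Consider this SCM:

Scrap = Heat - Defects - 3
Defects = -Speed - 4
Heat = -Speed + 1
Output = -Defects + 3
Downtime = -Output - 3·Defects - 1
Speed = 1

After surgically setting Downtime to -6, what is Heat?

0

do(Downtime=-6) replaces the equation Downtime = -Output - 3·Defects - 1 with the constant Downtime = -6.
Heat is not downstream of the intervention, so its value is determined by the original equations.
Heat = -Speed + 1  [with Speed=1]  = 0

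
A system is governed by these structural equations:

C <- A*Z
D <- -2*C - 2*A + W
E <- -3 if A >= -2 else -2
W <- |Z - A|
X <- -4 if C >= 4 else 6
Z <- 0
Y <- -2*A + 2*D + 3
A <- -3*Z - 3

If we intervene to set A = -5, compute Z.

Under do(A=-5), the mechanism A <- -3*Z - 3 is discarded; A is fixed at -5.
Z is not downstream of the intervention, so its value is determined by the original equations.

0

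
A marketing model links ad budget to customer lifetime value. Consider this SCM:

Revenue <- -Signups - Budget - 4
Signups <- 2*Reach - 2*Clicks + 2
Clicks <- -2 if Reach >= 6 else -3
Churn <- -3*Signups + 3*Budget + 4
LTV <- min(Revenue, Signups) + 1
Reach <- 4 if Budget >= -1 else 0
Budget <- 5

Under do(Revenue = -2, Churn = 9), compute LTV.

Setting Revenue = -2, Churn = 9 by intervention discards those variables' equations.
Reach = 4 if Budget >= -1 else 0  [with Budget=5]  = 4
Clicks = -2 if Reach >= 6 else -3  [with Reach=4]  = -3
Signups = 2*Reach - 2*Clicks + 2  [with Reach=4, Clicks=-3]  = 16
LTV = min(Revenue, Signups) + 1  [with Revenue=-2, Signups=16]  = -1

-1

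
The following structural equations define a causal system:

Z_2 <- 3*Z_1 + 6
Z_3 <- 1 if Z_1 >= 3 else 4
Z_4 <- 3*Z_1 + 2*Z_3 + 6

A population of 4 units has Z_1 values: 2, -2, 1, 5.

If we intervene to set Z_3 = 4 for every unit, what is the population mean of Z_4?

18.5

The intervention sets Z_3=4 in all 4 units regardless of Z_1. Recomputing Z_4 per unit gives 20, 8, 17, 29; average 18.5.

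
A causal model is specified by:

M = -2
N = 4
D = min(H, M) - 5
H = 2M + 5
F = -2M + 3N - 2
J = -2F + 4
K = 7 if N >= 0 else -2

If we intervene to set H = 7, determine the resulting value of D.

Intervening sets H = 7 and removes its equation (H = 2M + 5).
D = min(H, M) - 5  [with H=7, M=-2]  = -7

-7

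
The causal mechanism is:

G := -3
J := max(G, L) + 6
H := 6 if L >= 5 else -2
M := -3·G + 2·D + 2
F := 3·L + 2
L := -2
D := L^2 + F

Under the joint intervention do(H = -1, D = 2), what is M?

15

Under do(H = -1, D = 2), each intervened variable's structural equation is replaced by its fixed value.
M = -3·G + 2·D + 2  [with G=-3, D=2]  = 15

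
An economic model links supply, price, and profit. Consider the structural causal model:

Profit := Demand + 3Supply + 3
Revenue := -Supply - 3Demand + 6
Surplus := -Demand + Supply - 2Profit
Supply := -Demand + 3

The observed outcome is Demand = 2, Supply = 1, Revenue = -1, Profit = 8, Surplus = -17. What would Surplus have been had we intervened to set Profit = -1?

1

Intervening sets Profit = -1 and removes its equation (Profit := Demand + 3Supply + 3).
Supply = -Demand + 3  [with Demand=2]  = 1
Surplus = -Demand + Supply - 2Profit  [with Demand=2, Supply=1, Profit=-1]  = 1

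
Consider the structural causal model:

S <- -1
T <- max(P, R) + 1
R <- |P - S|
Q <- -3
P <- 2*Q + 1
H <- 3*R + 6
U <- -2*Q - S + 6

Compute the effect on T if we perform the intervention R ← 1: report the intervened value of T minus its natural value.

-3

Under do(R=1), the mechanism R <- |P - S| is discarded; R is fixed at 1.
P = 2*Q + 1  [with Q=-3]  = -5
T = max(P, R) + 1  [with P=-5, R=1]  = 2
Without intervention: P = 2*Q + 1  [with Q=-3]  = -5; R = |P - S|  [with P=-5, S=-1]  = 4; T = max(P, R) + 1  [with P=-5, R=4]  = 5.
Change = 2 − 5 = -3.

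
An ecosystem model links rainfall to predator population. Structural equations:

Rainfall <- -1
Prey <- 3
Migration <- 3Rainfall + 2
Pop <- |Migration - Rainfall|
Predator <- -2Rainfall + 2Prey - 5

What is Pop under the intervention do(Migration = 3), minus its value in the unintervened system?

Intervening sets Migration = 3 and removes its equation (Migration <- 3Rainfall + 2).
Pop = |Migration - Rainfall|  [with Migration=3, Rainfall=-1]  = 4
Without intervention: Migration = 3Rainfall + 2  [with Rainfall=-1]  = -1; Pop = |Migration - Rainfall|  [with Migration=-1, Rainfall=-1]  = 0.
Change = 4 − 0 = 4.

4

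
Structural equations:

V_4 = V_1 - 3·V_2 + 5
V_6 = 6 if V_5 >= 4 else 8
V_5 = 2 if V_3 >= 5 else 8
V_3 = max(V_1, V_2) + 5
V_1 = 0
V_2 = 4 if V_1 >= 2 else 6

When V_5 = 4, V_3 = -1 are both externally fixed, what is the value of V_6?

The joint intervention fixes V_5 = 4, V_3 = -1, removing each variable's own equation.
V_6 = 6 if V_5 >= 4 else 8  [with V_5=4]  = 6

6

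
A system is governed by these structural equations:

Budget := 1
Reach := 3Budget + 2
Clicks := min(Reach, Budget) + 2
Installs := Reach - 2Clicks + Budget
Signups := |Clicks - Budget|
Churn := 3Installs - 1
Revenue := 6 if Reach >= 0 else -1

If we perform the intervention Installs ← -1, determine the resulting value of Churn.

Under do(Installs=-1), the mechanism Installs := Reach - 2Clicks + Budget is discarded; Installs is fixed at -1.
Churn = 3Installs - 1  [with Installs=-1]  = -4

-4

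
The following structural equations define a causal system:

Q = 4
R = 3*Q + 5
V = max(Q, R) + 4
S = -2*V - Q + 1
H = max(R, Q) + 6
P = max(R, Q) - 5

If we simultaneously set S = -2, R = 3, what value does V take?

8

Setting S = -2, R = 3 by intervention discards those variables' equations.
V = max(Q, R) + 4  [with Q=4, R=3]  = 8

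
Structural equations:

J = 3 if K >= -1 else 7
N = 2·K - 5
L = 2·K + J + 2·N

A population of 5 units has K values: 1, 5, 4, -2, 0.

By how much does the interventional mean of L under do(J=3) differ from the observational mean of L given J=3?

-5.4

do(J=3) breaks J's dependence on K. With J=3 fixed, L across the units is -1, 23, 17, -19, -7, mean 2.6.
Observing J=3 restricts to units where J's equation naturally yields 3: K ∈ {1, 5, 4, 0}. In that subpopulation L = -1, 23, 17, -7, mean 8.
Difference = 2.6 − 8 = -5.4.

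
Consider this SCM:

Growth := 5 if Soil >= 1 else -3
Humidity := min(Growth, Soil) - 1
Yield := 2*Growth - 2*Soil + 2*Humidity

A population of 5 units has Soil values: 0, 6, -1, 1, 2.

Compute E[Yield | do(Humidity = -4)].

-7.6

Every unit gets Humidity=-4 under the intervention. Yield values become -14, -10, -12, 0, -2; E[Yield|do(Humidity=-4)] = -7.6.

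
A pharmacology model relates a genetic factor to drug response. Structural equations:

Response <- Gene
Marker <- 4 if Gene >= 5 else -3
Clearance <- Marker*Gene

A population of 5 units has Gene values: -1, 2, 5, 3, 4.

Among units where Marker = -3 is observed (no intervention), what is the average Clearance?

Observing Marker=-3 restricts to units where Marker's equation naturally yields -3: Gene ∈ {-1, 2, 3, 4}. In that subpopulation Clearance = 3, -6, -9, -12, mean -6.

-6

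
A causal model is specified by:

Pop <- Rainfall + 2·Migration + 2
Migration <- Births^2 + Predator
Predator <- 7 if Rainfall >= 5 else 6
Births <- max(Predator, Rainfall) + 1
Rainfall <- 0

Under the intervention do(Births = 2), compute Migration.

The intervention breaks the incoming arrows to Births: Births <- max(Predator, Rainfall) + 1 no longer applies, and Births = 2.
Predator = 7 if Rainfall >= 5 else 6  [with Rainfall=0]  = 6
Migration = Births^2 + Predator  [with Births=2, Predator=6]  = 10

10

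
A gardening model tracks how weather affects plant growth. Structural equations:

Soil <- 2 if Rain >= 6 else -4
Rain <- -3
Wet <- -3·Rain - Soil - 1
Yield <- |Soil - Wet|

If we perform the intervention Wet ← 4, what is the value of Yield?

8

The intervention breaks the incoming arrows to Wet: Wet <- -3·Rain - Soil - 1 no longer applies, and Wet = 4.
Soil = 2 if Rain >= 6 else -4  [with Rain=-3]  = -4
Yield = |Soil - Wet|  [with Soil=-4, Wet=4]  = 8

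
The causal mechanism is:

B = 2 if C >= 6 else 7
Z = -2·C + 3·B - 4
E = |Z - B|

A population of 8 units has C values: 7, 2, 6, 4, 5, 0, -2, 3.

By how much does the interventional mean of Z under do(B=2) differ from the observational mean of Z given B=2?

Under do(B=2), B's equation is replaced by B=2 for every unit. Per-unit Z: -12, -2, -10, -6, -8, 2, 6, -4. Mean = -4.25.
Observing B=2 restricts to units where B's equation naturally yields 2: C ∈ {7, 6}. In that subpopulation Z = -12, -10, mean -11.
Difference = -4.25 − (-11) = 6.75.

6.75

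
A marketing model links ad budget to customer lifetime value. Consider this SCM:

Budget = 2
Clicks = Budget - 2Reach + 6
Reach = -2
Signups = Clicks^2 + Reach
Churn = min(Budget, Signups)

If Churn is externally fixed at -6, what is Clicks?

do(Churn=-6) replaces the equation Churn = min(Budget, Signups) with the constant Churn = -6.
Clicks is not downstream of the intervention, so its value is determined by the original equations.
Clicks = Budget - 2Reach + 6  [with Budget=2, Reach=-2]  = 12

12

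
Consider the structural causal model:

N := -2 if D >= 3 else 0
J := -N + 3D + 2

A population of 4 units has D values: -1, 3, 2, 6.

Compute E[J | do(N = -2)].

11.5

The intervention sets N=-2 in all 4 units regardless of D. Recomputing J per unit gives 1, 13, 10, 22; average 11.5.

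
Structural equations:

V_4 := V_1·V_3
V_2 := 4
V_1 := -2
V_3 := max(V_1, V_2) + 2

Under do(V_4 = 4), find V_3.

Under do(V_4=4), the mechanism V_4 := V_1·V_3 is discarded; V_4 is fixed at 4.
Since V_3 is not a descendant of the intervened variable, it is unaffected.
V_3 = max(V_1, V_2) + 2  [with V_1=-2, V_2=4]  = 6

6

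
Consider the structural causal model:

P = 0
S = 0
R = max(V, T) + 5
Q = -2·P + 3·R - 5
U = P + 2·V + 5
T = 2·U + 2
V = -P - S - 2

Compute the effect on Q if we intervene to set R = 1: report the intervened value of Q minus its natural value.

-24

Intervening sets R = 1 and removes its equation (R = max(V, T) + 5).
Q = -2·P + 3·R - 5  [with P=0, R=1]  = -2
Without intervention: V = -P - S - 2  [with P=0, S=0]  = -2; U = P + 2·V + 5  [with P=0, V=-2]  = 1; T = 2·U + 2  [with U=1]  = 4; R = max(V, T) + 5  [with V=-2, T=4]  = 9; Q = -2·P + 3·R - 5  [with P=0, R=9]  = 22.
Change = -2 − 22 = -24.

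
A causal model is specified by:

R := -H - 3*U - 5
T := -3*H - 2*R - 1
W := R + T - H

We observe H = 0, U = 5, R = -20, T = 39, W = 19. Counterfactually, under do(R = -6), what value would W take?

5

do(R=-6) replaces the equation R := -H - 3*U - 5 with the constant R = -6.
T = -3*H - 2*R - 1  [with H=0, R=-6]  = 11
W = R + T - H  [with R=-6, T=11, H=0]  = 5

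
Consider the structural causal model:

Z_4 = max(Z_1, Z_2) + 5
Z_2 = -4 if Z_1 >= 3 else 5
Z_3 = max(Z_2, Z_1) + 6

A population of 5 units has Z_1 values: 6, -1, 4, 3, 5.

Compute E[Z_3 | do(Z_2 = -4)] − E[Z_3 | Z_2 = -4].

-1.1

Every unit gets Z_2=-4 under the intervention. Z_3 values become 12, 5, 10, 9, 11; E[Z_3|do(Z_2=-4)] = 9.4.
Conditioning on Z_2=-4 selects the 4 unit(s) with Z_1 ∈ {6, 4, 3, 5}. Their Z_3 values: 12, 10, 9, 11. Mean = 10.5.
Difference = 9.4 − 10.5 = -1.1.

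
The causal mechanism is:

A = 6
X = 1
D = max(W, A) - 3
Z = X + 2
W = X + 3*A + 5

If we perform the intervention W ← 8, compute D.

5

Intervening sets W = 8 and removes its equation (W = X + 3*A + 5).
D = max(W, A) - 3  [with W=8, A=6]  = 5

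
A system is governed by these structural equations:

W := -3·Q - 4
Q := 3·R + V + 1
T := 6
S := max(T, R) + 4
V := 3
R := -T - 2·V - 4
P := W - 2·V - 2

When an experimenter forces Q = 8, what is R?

do(Q=8) replaces the equation Q := 3·R + V + 1 with the constant Q = 8.
R is not downstream of the intervention, so its value is determined by the original equations.
R = -T - 2·V - 4  [with T=6, V=3]  = -16

-16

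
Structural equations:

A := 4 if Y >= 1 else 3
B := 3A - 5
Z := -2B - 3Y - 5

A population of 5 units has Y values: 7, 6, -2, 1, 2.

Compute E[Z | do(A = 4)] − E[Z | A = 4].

do(A=4) breaks A's dependence on Y. With A=4 fixed, Z across the units is -40, -37, -13, -22, -25, mean -27.4.
E[Z|A=4] averages over only the 4 units with A=4 (Y = 7, 6, 1, 2): Z = -40, -37, -22, -25, mean -31.
Difference = -27.4 − (-31) = 3.6.

3.6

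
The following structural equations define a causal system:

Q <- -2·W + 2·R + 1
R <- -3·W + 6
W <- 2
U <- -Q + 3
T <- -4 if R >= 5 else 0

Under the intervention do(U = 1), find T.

do(U=1) replaces the equation U <- -Q + 3 with the constant U = 1.
T is not downstream of the intervention, so its value is determined by the original equations.
R = -3·W + 6  [with W=2]  = 0
T = -4 if R >= 5 else 0  [with R=0]  = 0

0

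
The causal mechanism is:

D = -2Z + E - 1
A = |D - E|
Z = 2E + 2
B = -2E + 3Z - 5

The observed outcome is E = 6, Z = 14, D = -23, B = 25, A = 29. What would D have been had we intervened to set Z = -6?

The intervention breaks the incoming arrows to Z: Z = 2E + 2 no longer applies, and Z = -6.
D = -2Z + E - 1  [with Z=-6, E=6]  = 17

17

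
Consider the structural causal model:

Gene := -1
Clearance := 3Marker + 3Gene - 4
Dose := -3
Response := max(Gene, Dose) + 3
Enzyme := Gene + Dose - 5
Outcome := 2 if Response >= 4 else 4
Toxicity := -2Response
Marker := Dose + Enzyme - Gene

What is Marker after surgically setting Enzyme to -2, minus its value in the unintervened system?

7

The intervention breaks the incoming arrows to Enzyme: Enzyme := Gene + Dose - 5 no longer applies, and Enzyme = -2.
Marker = Dose + Enzyme - Gene  [with Dose=-3, Enzyme=-2, Gene=-1]  = -4
Without intervention: Enzyme = Gene + Dose - 5  [with Gene=-1, Dose=-3]  = -9; Marker = Dose + Enzyme - Gene  [with Dose=-3, Enzyme=-9, Gene=-1]  = -11.
Change = -4 − (-11) = 7.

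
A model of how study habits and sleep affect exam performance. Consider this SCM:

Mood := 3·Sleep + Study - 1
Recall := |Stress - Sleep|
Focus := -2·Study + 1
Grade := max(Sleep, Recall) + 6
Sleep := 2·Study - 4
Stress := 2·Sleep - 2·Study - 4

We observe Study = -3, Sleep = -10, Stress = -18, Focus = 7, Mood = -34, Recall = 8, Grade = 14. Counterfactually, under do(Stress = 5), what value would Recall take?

The intervention breaks the incoming arrows to Stress: Stress := 2·Sleep - 2·Study - 4 no longer applies, and Stress = 5.
Sleep = 2·Study - 4  [with Study=-3]  = -10
Recall = |Stress - Sleep|  [with Stress=5, Sleep=-10]  = 15

15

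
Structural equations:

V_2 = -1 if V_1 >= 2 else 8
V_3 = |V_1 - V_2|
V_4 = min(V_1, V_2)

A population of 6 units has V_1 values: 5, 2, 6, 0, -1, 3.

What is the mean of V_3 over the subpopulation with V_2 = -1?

5

Observing V_2=-1 restricts to units where V_2's equation naturally yields -1: V_1 ∈ {5, 2, 6, 3}. In that subpopulation V_3 = 6, 3, 7, 4, mean 5.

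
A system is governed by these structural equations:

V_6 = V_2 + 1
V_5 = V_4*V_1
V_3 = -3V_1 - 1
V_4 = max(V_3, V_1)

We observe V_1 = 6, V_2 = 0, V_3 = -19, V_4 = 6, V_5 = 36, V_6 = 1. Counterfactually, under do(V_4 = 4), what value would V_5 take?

24

Intervening sets V_4 = 4 and removes its equation (V_4 = max(V_3, V_1)).
V_5 = V_4*V_1  [with V_4=4, V_1=6]  = 24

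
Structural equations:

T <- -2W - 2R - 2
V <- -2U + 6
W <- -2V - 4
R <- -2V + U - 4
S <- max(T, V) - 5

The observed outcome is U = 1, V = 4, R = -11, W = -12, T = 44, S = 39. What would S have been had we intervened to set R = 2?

13

The intervention breaks the incoming arrows to R: R <- -2V + U - 4 no longer applies, and R = 2.
V = -2U + 6  [with U=1]  = 4
W = -2V - 4  [with V=4]  = -12
T = -2W - 2R - 2  [with W=-12, R=2]  = 18
S = max(T, V) - 5  [with T=18, V=4]  = 13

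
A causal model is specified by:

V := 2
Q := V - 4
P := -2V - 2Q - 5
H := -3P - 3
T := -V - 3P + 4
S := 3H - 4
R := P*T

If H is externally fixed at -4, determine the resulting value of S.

Under do(H=-4), the mechanism H := -3P - 3 is discarded; H is fixed at -4.
S = 3H - 4  [with H=-4]  = -16

-16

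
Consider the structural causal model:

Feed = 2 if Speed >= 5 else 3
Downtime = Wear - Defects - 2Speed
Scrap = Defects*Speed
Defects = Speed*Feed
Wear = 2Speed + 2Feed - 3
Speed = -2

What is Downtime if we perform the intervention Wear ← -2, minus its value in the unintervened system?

The intervention breaks the incoming arrows to Wear: Wear = 2Speed + 2Feed - 3 no longer applies, and Wear = -2.
Feed = 2 if Speed >= 5 else 3  [with Speed=-2]  = 3
Defects = Speed*Feed  [with Speed=-2, Feed=3]  = -6
Downtime = Wear - Defects - 2Speed  [with Wear=-2, Defects=-6, Speed=-2]  = 8
Without intervention: Feed = 2 if Speed >= 5 else 3  [with Speed=-2]  = 3; Wear = 2Speed + 2Feed - 3  [with Speed=-2, Feed=3]  = -1; Defects = Speed*Feed  [with Speed=-2, Feed=3]  = -6; Downtime = Wear - Defects - 2Speed  [with Wear=-1, Defects=-6, Speed=-2]  = 9.
Change = 8 − 9 = -1.

-1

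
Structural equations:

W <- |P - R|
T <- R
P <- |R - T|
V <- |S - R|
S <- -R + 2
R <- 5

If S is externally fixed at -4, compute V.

Intervening sets S = -4 and removes its equation (S <- -R + 2).
V = |S - R|  [with S=-4, R=5]  = 9

9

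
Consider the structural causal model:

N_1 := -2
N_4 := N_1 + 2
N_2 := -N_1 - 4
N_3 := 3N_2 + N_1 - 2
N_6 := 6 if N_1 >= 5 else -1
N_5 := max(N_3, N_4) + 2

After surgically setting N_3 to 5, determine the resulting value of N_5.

do(N_3=5) replaces the equation N_3 := 3N_2 + N_1 - 2 with the constant N_3 = 5.
N_4 = N_1 + 2  [with N_1=-2]  = 0
N_5 = max(N_3, N_4) + 2  [with N_3=5, N_4=0]  = 7

7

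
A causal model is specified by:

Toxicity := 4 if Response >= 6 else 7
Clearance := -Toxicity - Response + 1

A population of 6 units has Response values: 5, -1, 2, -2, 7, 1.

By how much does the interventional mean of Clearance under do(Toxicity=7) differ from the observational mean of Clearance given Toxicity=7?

Every unit gets Toxicity=7 under the intervention. Clearance values become -11, -5, -8, -4, -13, -7; E[Clearance|do(Toxicity=7)] = -8.
E[Clearance|Toxicity=7] averages over only the 5 units with Toxicity=7 (Response = 5, -1, 2, -2, 1): Clearance = -11, -5, -8, -4, -7, mean -7.
Difference = -8 − (-7) = -1.

-1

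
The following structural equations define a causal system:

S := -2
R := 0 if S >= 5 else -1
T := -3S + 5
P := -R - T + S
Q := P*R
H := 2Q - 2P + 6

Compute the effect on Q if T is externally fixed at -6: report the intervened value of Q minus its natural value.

-17

do(T=-6) replaces the equation T := -3S + 5 with the constant T = -6.
R = 0 if S >= 5 else -1  [with S=-2]  = -1
P = -R - T + S  [with R=-1, T=-6, S=-2]  = 5
Q = P*R  [with P=5, R=-1]  = -5
Without intervention: R = 0 if S >= 5 else -1  [with S=-2]  = -1; T = -3S + 5  [with S=-2]  = 11; P = -R - T + S  [with R=-1, T=11, S=-2]  = -12; Q = P*R  [with P=-12, R=-1]  = 12.
Change = -5 − 12 = -17.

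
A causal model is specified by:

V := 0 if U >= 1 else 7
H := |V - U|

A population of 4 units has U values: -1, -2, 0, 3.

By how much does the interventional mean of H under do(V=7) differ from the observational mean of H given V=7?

Under do(V=7), V's equation is replaced by V=7 for every unit. Per-unit H: 8, 9, 7, 4. Mean = 7.
Conditioning on V=7 selects the 3 unit(s) with U ∈ {-1, -2, 0}. Their H values: 8, 9, 7. Mean = 8.
Difference = 7 − 8 = -1.

-1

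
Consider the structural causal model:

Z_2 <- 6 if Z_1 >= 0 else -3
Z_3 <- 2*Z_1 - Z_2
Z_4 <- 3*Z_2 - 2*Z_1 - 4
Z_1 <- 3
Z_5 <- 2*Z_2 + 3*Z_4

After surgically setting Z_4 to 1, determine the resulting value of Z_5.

Intervening sets Z_4 = 1 and removes its equation (Z_4 <- 3*Z_2 - 2*Z_1 - 4).
Z_2 = 6 if Z_1 >= 0 else -3  [with Z_1=3]  = 6
Z_5 = 2*Z_2 + 3*Z_4  [with Z_2=6, Z_4=1]  = 15

15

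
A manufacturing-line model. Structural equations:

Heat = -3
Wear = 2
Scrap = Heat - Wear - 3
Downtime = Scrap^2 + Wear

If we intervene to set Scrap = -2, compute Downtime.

6

The intervention breaks the incoming arrows to Scrap: Scrap = Heat - Wear - 3 no longer applies, and Scrap = -2.
Downtime = Scrap^2 + Wear  [with Scrap=-2, Wear=2]  = 6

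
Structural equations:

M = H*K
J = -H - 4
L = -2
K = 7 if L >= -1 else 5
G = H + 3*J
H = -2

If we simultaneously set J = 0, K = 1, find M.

-2

The joint intervention fixes J = 0, K = 1, removing each variable's own equation.
M = H*K  [with H=-2, K=1]  = -2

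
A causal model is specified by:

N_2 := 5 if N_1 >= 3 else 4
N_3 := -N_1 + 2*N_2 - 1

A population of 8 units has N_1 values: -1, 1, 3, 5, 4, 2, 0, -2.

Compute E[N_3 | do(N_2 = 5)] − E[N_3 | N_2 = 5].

The intervention sets N_2=5 in all 8 units regardless of N_1. Recomputing N_3 per unit gives 10, 8, 6, 4, 5, 7, 9, 11; average 7.5.
Observing N_2=5 restricts to units where N_2's equation naturally yields 5: N_1 ∈ {3, 5, 4}. In that subpopulation N_3 = 6, 4, 5, mean 5.
Difference = 7.5 − 5 = 2.5.

2.5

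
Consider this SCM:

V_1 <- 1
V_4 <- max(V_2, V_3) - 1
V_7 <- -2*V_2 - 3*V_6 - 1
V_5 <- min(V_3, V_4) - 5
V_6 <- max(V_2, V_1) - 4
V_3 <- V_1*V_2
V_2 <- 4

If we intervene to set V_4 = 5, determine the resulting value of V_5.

Intervening sets V_4 = 5 and removes its equation (V_4 <- max(V_2, V_3) - 1).
V_3 = V_1*V_2  [with V_1=1, V_2=4]  = 4
V_5 = min(V_3, V_4) - 5  [with V_3=4, V_4=5]  = -1

-1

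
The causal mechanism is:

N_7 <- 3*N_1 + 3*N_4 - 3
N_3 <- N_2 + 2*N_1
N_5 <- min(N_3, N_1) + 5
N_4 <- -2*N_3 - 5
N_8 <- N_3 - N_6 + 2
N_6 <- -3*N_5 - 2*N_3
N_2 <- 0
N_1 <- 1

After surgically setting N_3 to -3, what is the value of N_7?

The intervention breaks the incoming arrows to N_3: N_3 <- N_2 + 2*N_1 no longer applies, and N_3 = -3.
N_4 = -2*N_3 - 5  [with N_3=-3]  = 1
N_7 = 3*N_1 + 3*N_4 - 3  [with N_1=1, N_4=1]  = 3

3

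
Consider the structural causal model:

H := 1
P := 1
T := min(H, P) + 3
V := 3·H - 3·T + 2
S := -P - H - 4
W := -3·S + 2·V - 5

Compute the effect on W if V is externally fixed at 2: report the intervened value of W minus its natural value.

Under do(V=2), the mechanism V := 3·H - 3·T + 2 is discarded; V is fixed at 2.
S = -P - H - 4  [with P=1, H=1]  = -6
W = -3·S + 2·V - 5  [with S=-6, V=2]  = 17
Without intervention: T = min(H, P) + 3  [with H=1, P=1]  = 4; V = 3·H - 3·T + 2  [with H=1, T=4]  = -7; S = -P - H - 4  [with P=1, H=1]  = -6; W = -3·S + 2·V - 5  [with S=-6, V=-7]  = -1.
Change = 17 − (-1) = 18.

18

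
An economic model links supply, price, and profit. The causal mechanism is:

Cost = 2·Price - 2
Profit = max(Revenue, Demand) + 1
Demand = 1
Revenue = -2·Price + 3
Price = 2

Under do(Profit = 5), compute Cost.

2

do(Profit=5) replaces the equation Profit = max(Revenue, Demand) + 1 with the constant Profit = 5.
Cost is not downstream of the intervention, so its value is determined by the original equations.
Cost = 2·Price - 2  [with Price=2]  = 2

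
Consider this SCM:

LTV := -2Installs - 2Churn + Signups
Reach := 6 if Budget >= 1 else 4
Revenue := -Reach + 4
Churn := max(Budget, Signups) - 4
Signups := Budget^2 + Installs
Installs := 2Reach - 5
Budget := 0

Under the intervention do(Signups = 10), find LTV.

-8

The intervention breaks the incoming arrows to Signups: Signups := Budget^2 + Installs no longer applies, and Signups = 10.
Reach = 6 if Budget >= 1 else 4  [with Budget=0]  = 4
Installs = 2Reach - 5  [with Reach=4]  = 3
Churn = max(Budget, Signups) - 4  [with Budget=0, Signups=10]  = 6
LTV = -2Installs - 2Churn + Signups  [with Installs=3, Churn=6, Signups=10]  = -8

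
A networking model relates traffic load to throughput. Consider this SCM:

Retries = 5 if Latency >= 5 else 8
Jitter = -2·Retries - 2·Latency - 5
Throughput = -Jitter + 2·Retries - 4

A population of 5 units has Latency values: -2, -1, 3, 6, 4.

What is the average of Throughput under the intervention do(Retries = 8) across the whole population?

Under do(Retries=8), Retries's equation is replaced by Retries=8 for every unit. Per-unit Throughput: 29, 31, 39, 45, 41. Mean = 37.

37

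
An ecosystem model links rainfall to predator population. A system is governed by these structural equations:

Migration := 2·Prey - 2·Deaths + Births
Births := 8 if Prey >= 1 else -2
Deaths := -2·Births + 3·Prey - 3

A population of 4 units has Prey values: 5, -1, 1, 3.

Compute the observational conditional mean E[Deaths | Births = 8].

-10

E[Deaths|Births=8] averages over only the 3 units with Births=8 (Prey = 5, 1, 3): Deaths = -4, -16, -10, mean -10.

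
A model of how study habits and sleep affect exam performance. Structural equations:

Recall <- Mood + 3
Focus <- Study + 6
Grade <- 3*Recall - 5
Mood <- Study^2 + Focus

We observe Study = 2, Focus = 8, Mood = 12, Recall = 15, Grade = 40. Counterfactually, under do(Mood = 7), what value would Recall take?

10

The intervention breaks the incoming arrows to Mood: Mood <- Study^2 + Focus no longer applies, and Mood = 7.
Recall = Mood + 3  [with Mood=7]  = 10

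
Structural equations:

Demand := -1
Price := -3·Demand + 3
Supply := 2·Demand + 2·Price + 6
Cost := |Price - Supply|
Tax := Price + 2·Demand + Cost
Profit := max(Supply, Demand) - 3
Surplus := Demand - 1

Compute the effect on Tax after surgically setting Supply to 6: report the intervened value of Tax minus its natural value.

do(Supply=6) replaces the equation Supply := 2·Demand + 2·Price + 6 with the constant Supply = 6.
Price = -3·Demand + 3  [with Demand=-1]  = 6
Cost = |Price - Supply|  [with Price=6, Supply=6]  = 0
Tax = Price + 2·Demand + Cost  [with Price=6, Demand=-1, Cost=0]  = 4
Without intervention: Price = -3·Demand + 3  [with Demand=-1]  = 6; Supply = 2·Demand + 2·Price + 6  [with Demand=-1, Price=6]  = 16; Cost = |Price - Supply|  [with Price=6, Supply=16]  = 10; Tax = Price + 2·Demand + Cost  [with Price=6, Demand=-1, Cost=10]  = 14.
Change = 4 − 14 = -10.

-10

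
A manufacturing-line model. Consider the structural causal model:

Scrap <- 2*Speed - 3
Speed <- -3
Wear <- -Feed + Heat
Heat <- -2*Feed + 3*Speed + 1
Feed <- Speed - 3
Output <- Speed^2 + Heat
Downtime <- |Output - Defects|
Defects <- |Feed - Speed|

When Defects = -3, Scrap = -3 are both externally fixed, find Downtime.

Setting Defects = -3, Scrap = -3 by intervention discards those variables' equations.
Feed = Speed - 3  [with Speed=-3]  = -6
Heat = -2*Feed + 3*Speed + 1  [with Feed=-6, Speed=-3]  = 4
Output = Speed^2 + Heat  [with Speed=-3, Heat=4]  = 13
Downtime = |Output - Defects|  [with Output=13, Defects=-3]  = 16

16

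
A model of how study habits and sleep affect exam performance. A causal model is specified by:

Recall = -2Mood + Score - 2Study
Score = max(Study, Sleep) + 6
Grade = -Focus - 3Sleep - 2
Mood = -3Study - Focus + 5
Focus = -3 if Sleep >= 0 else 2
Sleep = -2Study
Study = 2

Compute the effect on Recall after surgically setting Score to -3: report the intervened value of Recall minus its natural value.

-11

Under do(Score=-3), the mechanism Score = max(Study, Sleep) + 6 is discarded; Score is fixed at -3.
Sleep = -2Study  [with Study=2]  = -4
Focus = -3 if Sleep >= 0 else 2  [with Sleep=-4]  = 2
Mood = -3Study - Focus + 5  [with Study=2, Focus=2]  = -3
Recall = -2Mood + Score - 2Study  [with Mood=-3, Score=-3, Study=2]  = -1
Without intervention: Sleep = -2Study  [with Study=2]  = -4; Focus = -3 if Sleep >= 0 else 2  [with Sleep=-4]  = 2; Score = max(Study, Sleep) + 6  [with Study=2, Sleep=-4]  = 8; Mood = -3Study - Focus + 5  [with Study=2, Focus=2]  = -3; Recall = -2Mood + Score - 2Study  [with Mood=-3, Score=8, Study=2]  = 10.
Change = -1 − 10 = -11.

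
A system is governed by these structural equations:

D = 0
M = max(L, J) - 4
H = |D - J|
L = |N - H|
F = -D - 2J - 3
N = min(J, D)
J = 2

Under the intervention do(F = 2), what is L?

2

The intervention breaks the incoming arrows to F: F = -D - 2J - 3 no longer applies, and F = 2.
L is not downstream of the intervention, so its value is determined by the original equations.
N = min(J, D)  [with J=2, D=0]  = 0
H = |D - J|  [with D=0, J=2]  = 2
L = |N - H|  [with N=0, H=2]  = 2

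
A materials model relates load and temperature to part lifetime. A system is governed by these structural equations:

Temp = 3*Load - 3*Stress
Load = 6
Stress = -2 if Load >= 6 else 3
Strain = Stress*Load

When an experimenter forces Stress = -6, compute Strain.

-36

The intervention breaks the incoming arrows to Stress: Stress = -2 if Load >= 6 else 3 no longer applies, and Stress = -6.
Strain = Stress*Load  [with Stress=-6, Load=6]  = -36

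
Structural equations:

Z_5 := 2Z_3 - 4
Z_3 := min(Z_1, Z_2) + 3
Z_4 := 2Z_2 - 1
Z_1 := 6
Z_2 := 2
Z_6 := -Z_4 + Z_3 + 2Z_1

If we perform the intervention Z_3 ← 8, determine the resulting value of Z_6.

The intervention breaks the incoming arrows to Z_3: Z_3 := min(Z_1, Z_2) + 3 no longer applies, and Z_3 = 8.
Z_4 = 2Z_2 - 1  [with Z_2=2]  = 3
Z_6 = -Z_4 + Z_3 + 2Z_1  [with Z_4=3, Z_3=8, Z_1=6]  = 17

17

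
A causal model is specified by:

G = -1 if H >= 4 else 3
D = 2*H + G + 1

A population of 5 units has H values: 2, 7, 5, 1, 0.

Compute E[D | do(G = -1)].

6

The intervention sets G=-1 in all 5 units regardless of H. Recomputing D per unit gives 4, 14, 10, 2, 0; average 6.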